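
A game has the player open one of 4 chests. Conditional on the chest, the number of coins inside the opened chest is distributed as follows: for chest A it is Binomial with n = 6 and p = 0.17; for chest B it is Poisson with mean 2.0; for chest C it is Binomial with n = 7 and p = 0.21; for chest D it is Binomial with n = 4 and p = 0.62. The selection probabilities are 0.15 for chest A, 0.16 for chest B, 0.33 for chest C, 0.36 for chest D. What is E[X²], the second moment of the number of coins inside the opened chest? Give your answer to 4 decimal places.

4.8928

For each component E[X²] = Var + (mean)², giving A: 1.887; B: 6; C: 3.3222; D: 7.0928.
Overall E[X²] = 0.15·1.887 + 0.16·6 + 0.33·3.3222 + 0.36·7.0928 = 4.89278.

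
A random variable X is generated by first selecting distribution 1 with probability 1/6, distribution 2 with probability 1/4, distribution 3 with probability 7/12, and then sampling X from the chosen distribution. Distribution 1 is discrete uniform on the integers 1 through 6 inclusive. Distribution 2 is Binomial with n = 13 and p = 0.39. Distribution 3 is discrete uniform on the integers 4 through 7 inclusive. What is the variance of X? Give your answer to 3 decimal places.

2.507

Per component, 1: μ=3.5, E[X²]=15.1667; 2: μ=5.07, E[X²]=28.7976; 3: μ=5.5, E[X²]=31.5.
E[X] = 0.166667·3.5 + 0.25·5.07 + 0.583333·5.5 = 5.05917.
E[X²] = 0.166667·15.1667 + 0.25·28.7976 + 0.583333·31.5 = 28.1022.
Var(X) = E[X²] − (E[X])² = 28.1022 − 25.5952 = 2.50701.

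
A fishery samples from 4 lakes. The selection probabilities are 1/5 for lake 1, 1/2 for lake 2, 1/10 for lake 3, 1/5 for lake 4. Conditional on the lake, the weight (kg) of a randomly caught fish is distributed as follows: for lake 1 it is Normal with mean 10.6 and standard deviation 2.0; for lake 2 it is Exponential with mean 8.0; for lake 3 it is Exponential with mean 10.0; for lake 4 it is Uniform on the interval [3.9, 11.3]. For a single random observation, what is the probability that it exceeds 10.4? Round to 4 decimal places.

0.3039

Conditional on each lake, P(X > 10.4): 1: 0.539828; 2: 0.272532; 3: 0.353455; 4: 0.121622.
By total probability, P(X > 10.4) = 0.2·0.539828 + 0.5·0.272532 + 0.1·0.353455 + 0.2·0.121622 = 0.303901.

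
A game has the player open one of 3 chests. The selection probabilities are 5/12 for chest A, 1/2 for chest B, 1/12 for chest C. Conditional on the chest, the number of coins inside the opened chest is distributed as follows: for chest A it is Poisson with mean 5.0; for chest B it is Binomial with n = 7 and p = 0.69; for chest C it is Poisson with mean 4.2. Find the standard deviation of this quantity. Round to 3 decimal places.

Per component, A: μ=5, E[X²]=30; B: μ=4.83, E[X²]=24.8262; C: μ=4.2, E[X²]=21.84.
E[X] = 0.416667·5 + 0.5·4.83 + 0.0833333·4.2 = 4.84833.
E[X²] = 0.416667·30 + 0.5·24.8262 + 0.0833333·21.84 = 26.7331.
Var(X) = E[X²] − (E[X])² = 26.7331 − 23.5063 = 3.22676.
SD(X) = √3.22676 = 1.79632.

1.796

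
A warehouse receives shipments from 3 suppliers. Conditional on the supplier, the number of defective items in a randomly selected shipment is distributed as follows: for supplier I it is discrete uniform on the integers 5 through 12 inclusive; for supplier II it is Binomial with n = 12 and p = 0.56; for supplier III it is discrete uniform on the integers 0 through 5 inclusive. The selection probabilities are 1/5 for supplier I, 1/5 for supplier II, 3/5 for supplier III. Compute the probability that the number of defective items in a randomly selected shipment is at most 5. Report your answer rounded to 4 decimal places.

0.6726

Conditional on each supplier, P(X ≤ 5): I: 0.125; II: 0.238018; III: 1.
By total probability, P(X ≤ 5) = 0.2·0.125 + 0.2·0.238018 + 0.6·1 = 0.672604.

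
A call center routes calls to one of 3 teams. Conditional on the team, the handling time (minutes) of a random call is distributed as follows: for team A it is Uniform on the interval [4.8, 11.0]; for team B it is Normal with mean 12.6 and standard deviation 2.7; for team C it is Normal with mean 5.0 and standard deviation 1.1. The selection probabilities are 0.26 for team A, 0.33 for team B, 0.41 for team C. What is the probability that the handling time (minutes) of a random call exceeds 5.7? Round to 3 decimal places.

Conditional on each team, P(X > 5.7): A: 0.854839; B: 0.994699; C: 0.26227.
By total probability, P(X > 5.7) = 0.26·0.854839 + 0.33·0.994699 + 0.41·0.26227 = 0.658039.

0.658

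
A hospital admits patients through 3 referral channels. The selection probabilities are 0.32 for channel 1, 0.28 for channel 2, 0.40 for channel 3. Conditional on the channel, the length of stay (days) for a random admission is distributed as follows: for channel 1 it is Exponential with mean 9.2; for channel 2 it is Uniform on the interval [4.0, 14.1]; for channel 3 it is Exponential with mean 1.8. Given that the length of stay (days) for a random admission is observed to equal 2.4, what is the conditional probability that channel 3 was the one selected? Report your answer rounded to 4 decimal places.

0.6861

Likelihoods f(2.4 | ·): 1: 0.0837371; 2: 0; 3: 0.146443.
Posterior ∝ prior × likelihood. Numerator for 3: 0.4·0.146443 = 0.0585771.
Normalizing constant: 0.32·0.0837371 + 0.28·0 + 0.4·0.146443 = 0.085373.
P(3 | observation) = 0.0585771 / 0.085373 = 0.686132.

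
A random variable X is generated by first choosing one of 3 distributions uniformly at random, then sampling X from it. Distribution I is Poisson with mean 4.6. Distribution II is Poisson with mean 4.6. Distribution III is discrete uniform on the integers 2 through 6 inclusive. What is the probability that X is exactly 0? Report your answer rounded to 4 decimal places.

0.0067

Conditional on each component, P(X = 0): I: 0.0100518; II: 0.0100518; III: 0.
By total probability, P(X = 0) = 0.333333·0.0100518 + 0.333333·0.0100518 + 0.333333·0 = 0.00670122.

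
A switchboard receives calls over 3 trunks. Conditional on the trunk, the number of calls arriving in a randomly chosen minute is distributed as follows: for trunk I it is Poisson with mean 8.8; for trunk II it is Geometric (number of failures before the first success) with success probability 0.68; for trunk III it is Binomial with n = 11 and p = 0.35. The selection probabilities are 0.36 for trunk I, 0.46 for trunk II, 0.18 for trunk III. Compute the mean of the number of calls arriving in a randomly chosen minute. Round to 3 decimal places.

Component means — I: 8.8; II: 0.470588; III: 3.85.
E[X] = 0.36·8.8 + 0.46·0.470588 + 0.18·3.85 = 4.07747.

4.077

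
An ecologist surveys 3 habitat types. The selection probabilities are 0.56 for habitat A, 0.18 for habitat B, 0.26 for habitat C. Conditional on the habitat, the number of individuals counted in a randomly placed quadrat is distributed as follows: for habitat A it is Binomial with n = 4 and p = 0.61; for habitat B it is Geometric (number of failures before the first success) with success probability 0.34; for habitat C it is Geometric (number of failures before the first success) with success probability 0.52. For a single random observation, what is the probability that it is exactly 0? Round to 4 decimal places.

Conditional on each habitat, P(X = 0): A: 0.0231344; B: 0.34; C: 0.52.
By total probability, P(X = 0) = 0.56·0.0231344 + 0.18·0.34 + 0.26·0.52 = 0.209355.

0.2094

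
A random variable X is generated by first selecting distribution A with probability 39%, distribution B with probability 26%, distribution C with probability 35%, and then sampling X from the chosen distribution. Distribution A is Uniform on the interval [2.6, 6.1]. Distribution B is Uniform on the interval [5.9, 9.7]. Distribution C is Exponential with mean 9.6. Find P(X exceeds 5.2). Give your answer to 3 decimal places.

0.564

Conditional on each component, P(X > 5.2): A: 0.257143; B: 1; C: 0.581778.
By total probability, P(X > 5.2) = 0.39·0.257143 + 0.26·1 + 0.35·0.581778 = 0.563908.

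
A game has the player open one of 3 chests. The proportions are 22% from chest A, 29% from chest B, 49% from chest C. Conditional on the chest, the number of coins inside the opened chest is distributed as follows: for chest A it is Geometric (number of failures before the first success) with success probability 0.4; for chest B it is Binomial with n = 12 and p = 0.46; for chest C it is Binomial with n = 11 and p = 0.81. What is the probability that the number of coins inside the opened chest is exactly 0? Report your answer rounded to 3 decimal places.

0.088

Conditional on each chest, P(X = 0): A: 0.4; B: 0.000614788; C: 1.1649e-08.
By total probability, P(X = 0) = 0.22·0.4 + 0.29·0.000614788 + 0.49·1.1649e-08 = 0.0881783.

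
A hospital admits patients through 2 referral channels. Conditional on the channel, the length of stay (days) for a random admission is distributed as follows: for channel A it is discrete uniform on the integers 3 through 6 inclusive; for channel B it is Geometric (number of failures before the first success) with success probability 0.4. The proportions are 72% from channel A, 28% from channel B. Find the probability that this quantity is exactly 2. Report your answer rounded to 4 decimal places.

0.0403

Conditional on each channel, P(X = 2): A: 0; B: 0.144.
By total probability, P(X = 2) = 0.72·0 + 0.28·0.144 = 0.04032.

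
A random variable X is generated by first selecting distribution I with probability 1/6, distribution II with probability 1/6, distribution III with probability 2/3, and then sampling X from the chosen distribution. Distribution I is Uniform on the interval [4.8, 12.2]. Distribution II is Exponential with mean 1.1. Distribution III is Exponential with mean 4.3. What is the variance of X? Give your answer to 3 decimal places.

17.908

Per component, I: μ=8.5, E[X²]=76.8133; II: μ=1.1, E[X²]=2.42; III: μ=4.3, E[X²]=36.98.
E[X] = 0.166667·8.5 + 0.166667·1.1 + 0.666667·4.3 = 4.46667.
E[X²] = 0.166667·76.8133 + 0.166667·2.42 + 0.666667·36.98 = 37.8589.
Var(X) = E[X²] − (E[X])² = 37.8589 − 19.9511 = 17.9078.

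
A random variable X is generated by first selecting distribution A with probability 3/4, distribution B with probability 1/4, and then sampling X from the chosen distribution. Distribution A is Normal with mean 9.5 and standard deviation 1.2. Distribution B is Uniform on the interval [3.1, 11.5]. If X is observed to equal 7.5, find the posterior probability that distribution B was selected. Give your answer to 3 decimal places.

0.324

Likelihoods f(7.5 | ·): A: 0.0828976; B: 0.119048.
Posterior ∝ prior × likelihood. Numerator for B: 0.25·0.119048 = 0.0297619.
Normalizing constant: 0.75·0.0828976 + 0.25·0.119048 = 0.0919351.
P(B | observation) = 0.0297619 / 0.0919351 = 0.323727.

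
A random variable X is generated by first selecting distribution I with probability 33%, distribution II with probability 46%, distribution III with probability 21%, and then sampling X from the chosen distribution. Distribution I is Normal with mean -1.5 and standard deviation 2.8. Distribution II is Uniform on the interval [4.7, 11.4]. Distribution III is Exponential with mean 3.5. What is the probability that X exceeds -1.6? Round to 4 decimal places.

0.8397

Conditional on each component, P(X > -1.6): I: 0.514245; II: 1; III: 1.
By total probability, P(X > -1.6) = 0.33·0.514245 + 0.46·1 + 0.21·1 = 0.839701.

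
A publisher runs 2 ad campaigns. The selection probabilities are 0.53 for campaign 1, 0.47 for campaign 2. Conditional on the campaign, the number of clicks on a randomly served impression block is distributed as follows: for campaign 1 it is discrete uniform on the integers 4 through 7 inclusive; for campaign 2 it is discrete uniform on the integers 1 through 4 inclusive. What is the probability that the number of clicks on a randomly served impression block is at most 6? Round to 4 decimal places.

Conditional on each campaign, P(X ≤ 6): 1: 0.75; 2: 1.
By total probability, P(X ≤ 6) = 0.53·0.75 + 0.47·1 = 0.8675.

0.8675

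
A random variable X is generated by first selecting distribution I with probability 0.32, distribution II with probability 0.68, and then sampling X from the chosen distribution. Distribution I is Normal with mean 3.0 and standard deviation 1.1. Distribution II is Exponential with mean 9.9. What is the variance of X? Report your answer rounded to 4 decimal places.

Per component, I: μ=3, E[X²]=10.21; II: μ=9.9, E[X²]=196.02.
E[X] = 0.32·3 + 0.68·9.9 = 7.692.
E[X²] = 0.32·10.21 + 0.68·196.02 = 136.561.
Var(X) = E[X²] − (E[X])² = 136.561 − 59.1669 = 77.3939.

77.3939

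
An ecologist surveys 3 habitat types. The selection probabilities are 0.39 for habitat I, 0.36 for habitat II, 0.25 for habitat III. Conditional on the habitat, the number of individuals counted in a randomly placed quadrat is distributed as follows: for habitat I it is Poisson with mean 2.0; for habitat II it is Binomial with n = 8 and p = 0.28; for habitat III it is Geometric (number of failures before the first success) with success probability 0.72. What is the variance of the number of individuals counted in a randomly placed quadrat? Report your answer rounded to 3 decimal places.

2.065

Per component, I: μ=2, E[X²]=6; II: μ=2.24, E[X²]=6.6304; III: μ=0.388889, E[X²]=0.691358.
E[X] = 0.39·2 + 0.36·2.24 + 0.25·0.388889 = 1.68362.
E[X²] = 0.39·6 + 0.36·6.6304 + 0.25·0.691358 = 4.89978.
Var(X) = E[X²] − (E[X])² = 4.89978 − 2.83458 = 2.0652.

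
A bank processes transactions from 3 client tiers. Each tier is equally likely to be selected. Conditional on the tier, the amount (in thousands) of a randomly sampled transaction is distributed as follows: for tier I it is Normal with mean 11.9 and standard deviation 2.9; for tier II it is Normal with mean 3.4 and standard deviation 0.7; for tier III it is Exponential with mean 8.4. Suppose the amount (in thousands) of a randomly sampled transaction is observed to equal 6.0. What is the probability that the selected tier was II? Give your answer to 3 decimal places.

0.008

Likelihoods f(6.0 | ·): I: 0.0173666; II: 0.000575528; III: 0.0582788.
Posterior ∝ prior × likelihood. Numerator for II: 0.333333·0.000575528 = 0.000191843.
Normalizing constant: 0.333333·0.0173666 + 0.333333·0.000575528 + 0.333333·0.0582788 = 0.0254069.
P(II | observation) = 0.000191843 / 0.0254069 = 0.00755079.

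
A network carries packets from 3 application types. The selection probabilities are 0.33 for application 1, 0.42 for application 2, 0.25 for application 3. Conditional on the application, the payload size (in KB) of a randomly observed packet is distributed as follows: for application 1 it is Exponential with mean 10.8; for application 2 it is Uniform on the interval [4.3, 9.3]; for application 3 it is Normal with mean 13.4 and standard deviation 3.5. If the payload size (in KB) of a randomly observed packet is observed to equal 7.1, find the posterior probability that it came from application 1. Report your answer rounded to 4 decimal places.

Likelihoods f(7.1 | ·): 1: 0.0479808; 2: 0.2; 3: 0.0225572.
Posterior ∝ prior × likelihood. Numerator for 1: 0.33·0.0479808 = 0.0158337.
Normalizing constant: 0.33·0.0479808 + 0.42·0.2 + 0.25·0.0225572 = 0.105473.
P(1 | observation) = 0.0158337 / 0.105473 = 0.150121.

0.1501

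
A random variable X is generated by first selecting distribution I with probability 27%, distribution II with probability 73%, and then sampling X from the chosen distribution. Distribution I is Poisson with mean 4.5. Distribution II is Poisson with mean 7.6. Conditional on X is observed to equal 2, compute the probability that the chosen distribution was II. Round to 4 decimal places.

Likelihoods P(X=2 | ·): I: 0.112479; II: 0.014453.
Posterior ∝ prior × likelihood. Numerator for II: 0.73·0.014453 = 0.0105507.
Normalizing constant: 0.27·0.112479 + 0.73·0.014453 = 0.0409199.
P(II | observation) = 0.0105507 / 0.0409199 = 0.257838.

0.2578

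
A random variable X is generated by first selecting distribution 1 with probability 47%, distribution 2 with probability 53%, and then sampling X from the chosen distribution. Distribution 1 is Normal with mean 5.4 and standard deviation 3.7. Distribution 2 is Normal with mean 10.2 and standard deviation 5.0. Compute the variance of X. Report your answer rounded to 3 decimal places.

Per component, 1: μ=5.4, E[X²]=42.85; 2: μ=10.2, E[X²]=129.04.
E[X] = 0.47·5.4 + 0.53·10.2 = 7.944.
E[X²] = 0.47·42.85 + 0.53·129.04 = 88.5307.
Var(X) = E[X²] − (E[X])² = 88.5307 − 63.1071 = 25.4236.

25.424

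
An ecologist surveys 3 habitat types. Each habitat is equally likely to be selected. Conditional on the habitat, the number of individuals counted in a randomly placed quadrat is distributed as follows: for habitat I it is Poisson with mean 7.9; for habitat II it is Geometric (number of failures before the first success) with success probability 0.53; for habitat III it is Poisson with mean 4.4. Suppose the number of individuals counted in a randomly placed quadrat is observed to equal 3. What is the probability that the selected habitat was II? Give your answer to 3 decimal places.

Likelihoods P(X=3 | ·): I: 0.0304652; II: 0.0550262; III: 0.174305.
Posterior ∝ prior × likelihood. Numerator for II: 0.333333·0.0550262 = 0.0183421.
Normalizing constant: 0.333333·0.0304652 + 0.333333·0.0550262 + 0.333333·0.174305 = 0.0865989.
P(II | observation) = 0.0183421 / 0.0865989 = 0.211805.

0.212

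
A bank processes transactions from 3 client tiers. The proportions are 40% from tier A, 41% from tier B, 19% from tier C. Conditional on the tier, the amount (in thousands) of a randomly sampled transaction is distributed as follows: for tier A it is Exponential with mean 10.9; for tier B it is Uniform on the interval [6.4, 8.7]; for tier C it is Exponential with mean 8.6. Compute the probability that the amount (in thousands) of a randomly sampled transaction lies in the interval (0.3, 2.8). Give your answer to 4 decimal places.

Conditional on each tier, P(0.3 < X < 2.8): A: 0.199392; B: 0; C: 0.24361.
By total probability, P(0.3 < X < 2.8) = 0.4·0.199392 + 0.41·0 + 0.19·0.24361 = 0.126043.

0.1260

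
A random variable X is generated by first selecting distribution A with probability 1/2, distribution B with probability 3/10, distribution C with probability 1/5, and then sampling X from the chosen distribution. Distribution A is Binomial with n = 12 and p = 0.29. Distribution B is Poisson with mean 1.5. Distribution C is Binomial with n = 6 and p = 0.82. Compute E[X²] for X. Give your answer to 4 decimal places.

13.4340

For each component E[X²] = Var + (mean)², giving A: 14.5812; B: 3.75; C: 25.092.
Overall E[X²] = 0.5·14.5812 + 0.3·3.75 + 0.2·25.092 = 13.434.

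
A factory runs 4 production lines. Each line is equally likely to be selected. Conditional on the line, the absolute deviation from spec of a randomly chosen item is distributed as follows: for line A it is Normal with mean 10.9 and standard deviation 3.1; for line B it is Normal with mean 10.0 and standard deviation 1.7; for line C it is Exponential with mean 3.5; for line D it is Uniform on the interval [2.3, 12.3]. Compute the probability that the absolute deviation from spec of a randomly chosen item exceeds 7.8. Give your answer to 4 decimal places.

Conditional on each line, P(X > 7.8): A: 0.841345; B: 0.902188; C: 0.107682; D: 0.45.
By total probability, P(X > 7.8) = 0.25·0.841345 + 0.25·0.902188 + 0.25·0.107682 + 0.25·0.45 = 0.575304.

0.5753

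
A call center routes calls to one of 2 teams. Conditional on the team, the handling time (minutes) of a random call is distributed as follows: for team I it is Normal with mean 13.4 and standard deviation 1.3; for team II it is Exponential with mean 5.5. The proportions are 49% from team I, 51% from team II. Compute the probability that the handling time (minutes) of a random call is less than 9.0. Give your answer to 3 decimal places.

Conditional on each team, P(X < 9.0): I: 0.00035639; II: 0.805313.
By total probability, P(X < 9.0) = 0.49·0.00035639 + 0.51·0.805313 = 0.410884.

0.411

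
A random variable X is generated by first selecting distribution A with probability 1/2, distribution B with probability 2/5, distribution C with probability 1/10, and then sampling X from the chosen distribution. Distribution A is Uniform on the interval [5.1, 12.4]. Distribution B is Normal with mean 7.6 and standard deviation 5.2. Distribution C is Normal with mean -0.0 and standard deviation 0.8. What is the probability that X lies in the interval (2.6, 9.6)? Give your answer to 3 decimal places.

0.501

Conditional on each component, P(2.6 < X < 9.6): A: 0.616438; B: 0.481598; C: 0.000577025.
By total probability, P(2.6 < X < 9.6) = 0.5·0.616438 + 0.4·0.481598 + 0.1·0.000577025 = 0.500916.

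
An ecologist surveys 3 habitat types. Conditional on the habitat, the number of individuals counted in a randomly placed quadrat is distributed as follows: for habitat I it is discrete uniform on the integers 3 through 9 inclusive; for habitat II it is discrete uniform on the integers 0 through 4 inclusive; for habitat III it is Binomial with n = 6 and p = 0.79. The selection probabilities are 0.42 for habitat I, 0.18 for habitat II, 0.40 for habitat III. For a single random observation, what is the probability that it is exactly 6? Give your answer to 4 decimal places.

Conditional on each habitat, P(X = 6): I: 0.142857; II: 0; III: 0.243087.
By total probability, P(X = 6) = 0.42·0.142857 + 0.18·0 + 0.4·0.243087 = 0.157235.

0.1572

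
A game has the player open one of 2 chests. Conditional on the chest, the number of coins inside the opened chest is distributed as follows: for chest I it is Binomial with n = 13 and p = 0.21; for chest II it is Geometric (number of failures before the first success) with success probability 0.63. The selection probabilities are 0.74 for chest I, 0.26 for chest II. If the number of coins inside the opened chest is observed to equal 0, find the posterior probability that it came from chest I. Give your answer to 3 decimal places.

0.174

Likelihoods P(X=0 | ·): I: 0.0466823; II: 0.63.
Posterior ∝ prior × likelihood. Numerator for I: 0.74·0.0466823 = 0.0345449.
Normalizing constant: 0.74·0.0466823 + 0.26·0.63 = 0.198345.
P(I | observation) = 0.0345449 / 0.198345 = 0.174166.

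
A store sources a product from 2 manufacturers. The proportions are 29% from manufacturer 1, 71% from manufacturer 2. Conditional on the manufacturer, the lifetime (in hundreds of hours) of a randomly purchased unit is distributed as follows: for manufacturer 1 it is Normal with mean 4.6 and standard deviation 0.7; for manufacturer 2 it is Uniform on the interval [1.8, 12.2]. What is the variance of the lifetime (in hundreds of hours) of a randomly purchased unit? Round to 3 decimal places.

7.728

Per component, 1: μ=4.6, E[X²]=21.65; 2: μ=7, E[X²]=58.0133.
E[X] = 0.29·4.6 + 0.71·7 = 6.304.
E[X²] = 0.29·21.65 + 0.71·58.0133 = 47.468.
Var(X) = E[X²] − (E[X])² = 47.468 − 39.7404 = 7.72755.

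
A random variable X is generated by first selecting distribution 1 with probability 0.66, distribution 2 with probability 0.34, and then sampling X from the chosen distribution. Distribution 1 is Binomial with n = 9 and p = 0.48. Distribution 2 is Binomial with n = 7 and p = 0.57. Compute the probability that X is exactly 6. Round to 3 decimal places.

Conditional on each component, P(X = 6): 1: 0.144456; 2: 0.103232.
By total probability, P(X = 6) = 0.66·0.144456 + 0.34·0.103232 = 0.13044.

0.130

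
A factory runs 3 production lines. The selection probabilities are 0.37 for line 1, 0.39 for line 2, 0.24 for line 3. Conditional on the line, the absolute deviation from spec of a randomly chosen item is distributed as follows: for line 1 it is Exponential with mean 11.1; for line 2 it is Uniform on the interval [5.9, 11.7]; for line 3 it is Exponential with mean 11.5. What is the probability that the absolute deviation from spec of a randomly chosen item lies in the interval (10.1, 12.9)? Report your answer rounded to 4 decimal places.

0.1623

Conditional on each line, P(10.1 < X < 12.9): 1: 0.0897514; 2: 0.275862; 3: 0.0897921.
By total probability, P(10.1 < X < 12.9) = 0.37·0.0897514 + 0.39·0.275862 + 0.24·0.0897921 = 0.162344.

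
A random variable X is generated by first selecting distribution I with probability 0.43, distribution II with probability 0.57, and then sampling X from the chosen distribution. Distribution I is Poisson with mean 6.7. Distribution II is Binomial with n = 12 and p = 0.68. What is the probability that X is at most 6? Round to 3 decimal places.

0.300

Conditional on each component, P(X ≤ 6): I: 0.495297; II: 0.152101.
By total probability, P(X ≤ 6) = 0.43·0.495297 + 0.57·0.152101 = 0.299675.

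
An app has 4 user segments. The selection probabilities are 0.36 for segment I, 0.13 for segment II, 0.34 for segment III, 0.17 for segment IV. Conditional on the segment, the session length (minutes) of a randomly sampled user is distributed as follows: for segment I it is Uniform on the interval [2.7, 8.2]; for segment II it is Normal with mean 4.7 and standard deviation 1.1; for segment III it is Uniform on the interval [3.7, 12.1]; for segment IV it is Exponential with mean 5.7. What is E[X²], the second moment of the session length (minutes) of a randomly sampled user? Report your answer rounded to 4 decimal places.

For each component E[X²] = Var + (mean)², giving I: 32.2233; II: 23.3; III: 68.29; IV: 64.98.
Overall E[X²] = 0.36·32.2233 + 0.13·23.3 + 0.34·68.29 + 0.17·64.98 = 48.8946.

48.8946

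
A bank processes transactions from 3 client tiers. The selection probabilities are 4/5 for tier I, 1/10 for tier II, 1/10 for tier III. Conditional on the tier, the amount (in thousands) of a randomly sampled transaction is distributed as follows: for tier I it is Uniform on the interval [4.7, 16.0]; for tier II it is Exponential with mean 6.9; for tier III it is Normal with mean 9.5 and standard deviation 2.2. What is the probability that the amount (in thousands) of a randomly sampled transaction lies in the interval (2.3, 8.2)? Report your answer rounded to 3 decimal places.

Conditional on each tier, P(2.3 < X < 8.2): I: 0.309735; II: 0.411825; III: 0.276758.
By total probability, P(2.3 < X < 8.2) = 0.8·0.309735 + 0.1·0.411825 + 0.1·0.276758 = 0.316646.

0.317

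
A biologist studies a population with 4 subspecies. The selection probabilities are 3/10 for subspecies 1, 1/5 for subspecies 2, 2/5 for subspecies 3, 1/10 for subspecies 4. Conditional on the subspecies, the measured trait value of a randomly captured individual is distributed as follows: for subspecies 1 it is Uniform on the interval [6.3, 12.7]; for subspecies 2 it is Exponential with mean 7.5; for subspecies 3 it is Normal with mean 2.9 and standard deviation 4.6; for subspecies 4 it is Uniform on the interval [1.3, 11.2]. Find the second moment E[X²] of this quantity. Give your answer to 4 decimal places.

For each component E[X²] = Var + (mean)², giving 1: 93.6633; 2: 112.5; 3: 29.57; 4: 47.23.
Overall E[X²] = 0.3·93.6633 + 0.2·112.5 + 0.4·29.57 + 0.1·47.23 = 67.15.

67.1500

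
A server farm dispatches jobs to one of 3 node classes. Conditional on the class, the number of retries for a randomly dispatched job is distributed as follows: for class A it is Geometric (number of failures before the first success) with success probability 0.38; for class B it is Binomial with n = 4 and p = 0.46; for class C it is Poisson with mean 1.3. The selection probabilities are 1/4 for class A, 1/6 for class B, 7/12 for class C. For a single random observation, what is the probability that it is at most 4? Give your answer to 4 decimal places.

Conditional on each class, P(X ≤ 4): A: 0.908387; B: 1; C: 0.989337.
By total probability, P(X ≤ 4) = 0.25·0.908387 + 0.166667·1 + 0.583333·0.989337 = 0.970877.

0.9709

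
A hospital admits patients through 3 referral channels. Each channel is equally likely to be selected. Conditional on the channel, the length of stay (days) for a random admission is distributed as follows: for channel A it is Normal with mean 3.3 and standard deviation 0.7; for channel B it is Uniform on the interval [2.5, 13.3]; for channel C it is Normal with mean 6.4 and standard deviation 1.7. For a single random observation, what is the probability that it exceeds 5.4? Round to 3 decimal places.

0.485

Conditional on each channel, P(X > 5.4): A: 0.0013499; B: 0.731481; C: 0.721813.
By total probability, P(X > 5.4) = 0.333333·0.0013499 + 0.333333·0.731481 + 0.333333·0.721813 = 0.484881.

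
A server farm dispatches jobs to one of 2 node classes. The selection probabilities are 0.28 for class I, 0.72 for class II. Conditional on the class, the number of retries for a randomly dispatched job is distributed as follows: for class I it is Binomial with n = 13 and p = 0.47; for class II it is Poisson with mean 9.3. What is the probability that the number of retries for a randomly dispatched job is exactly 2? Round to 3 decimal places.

0.007

Conditional on each class, P(X = 2): I: 0.0159707; II: 0.00395364.
By total probability, P(X = 2) = 0.28·0.0159707 + 0.72·0.00395364 = 0.00731843.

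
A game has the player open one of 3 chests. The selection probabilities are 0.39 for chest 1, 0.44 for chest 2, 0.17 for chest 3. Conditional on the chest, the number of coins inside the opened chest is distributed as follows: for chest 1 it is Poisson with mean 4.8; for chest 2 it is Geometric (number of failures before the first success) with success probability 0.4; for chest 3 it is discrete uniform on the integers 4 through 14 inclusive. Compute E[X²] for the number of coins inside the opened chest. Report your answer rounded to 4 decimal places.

28.9676

For each component E[X²] = Var + (mean)², giving 1: 27.84; 2: 6; 3: 91.
Overall E[X²] = 0.39·27.84 + 0.44·6 + 0.17·91 = 28.9676.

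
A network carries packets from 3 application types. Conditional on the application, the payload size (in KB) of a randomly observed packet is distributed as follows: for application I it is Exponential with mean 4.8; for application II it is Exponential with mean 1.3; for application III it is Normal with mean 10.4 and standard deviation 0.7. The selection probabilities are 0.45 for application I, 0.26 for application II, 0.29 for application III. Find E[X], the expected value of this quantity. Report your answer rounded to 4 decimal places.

5.5140

Component means — I: 4.8; II: 1.3; III: 10.4.
E[X] = 0.45·4.8 + 0.26·1.3 + 0.29·10.4 = 5.514.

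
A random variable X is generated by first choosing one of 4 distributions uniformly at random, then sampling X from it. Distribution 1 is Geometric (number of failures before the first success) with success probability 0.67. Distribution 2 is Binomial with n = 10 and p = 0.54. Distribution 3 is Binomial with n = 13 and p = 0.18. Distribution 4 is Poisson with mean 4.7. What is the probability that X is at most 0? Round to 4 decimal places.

Conditional on each component, P(X ≤ 0): 1: 0.67; 2: 0.000424207; 3: 0.0757844; 4: 0.00909528.
By total probability, P(X ≤ 0) = 0.25·0.67 + 0.25·0.000424207 + 0.25·0.0757844 + 0.25·0.00909528 = 0.188826.

0.1888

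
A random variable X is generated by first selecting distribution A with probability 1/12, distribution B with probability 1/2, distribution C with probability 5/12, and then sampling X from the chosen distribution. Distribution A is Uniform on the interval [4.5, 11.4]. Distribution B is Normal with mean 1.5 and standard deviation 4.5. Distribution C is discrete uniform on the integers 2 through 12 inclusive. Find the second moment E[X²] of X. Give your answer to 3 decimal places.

For each component E[X²] = Var + (mean)², giving A: 67.17; B: 22.5; C: 59.
Overall E[X²] = 0.0833333·67.17 + 0.5·22.5 + 0.416667·59 = 41.4308.

41.431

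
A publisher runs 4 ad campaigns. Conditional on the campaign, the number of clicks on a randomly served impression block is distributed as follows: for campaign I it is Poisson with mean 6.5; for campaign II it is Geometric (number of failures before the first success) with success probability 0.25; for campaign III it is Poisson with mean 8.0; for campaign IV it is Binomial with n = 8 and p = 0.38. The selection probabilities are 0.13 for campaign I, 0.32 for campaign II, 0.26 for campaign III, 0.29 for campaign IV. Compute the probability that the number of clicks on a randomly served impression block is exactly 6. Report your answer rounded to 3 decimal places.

0.076

Conditional on each campaign, P(X = 6): I: 0.157483; II: 0.0444946; III: 0.122138; IV: 0.0324073.
By total probability, P(X = 6) = 0.13·0.157483 + 0.32·0.0444946 + 0.26·0.122138 + 0.29·0.0324073 = 0.0758651.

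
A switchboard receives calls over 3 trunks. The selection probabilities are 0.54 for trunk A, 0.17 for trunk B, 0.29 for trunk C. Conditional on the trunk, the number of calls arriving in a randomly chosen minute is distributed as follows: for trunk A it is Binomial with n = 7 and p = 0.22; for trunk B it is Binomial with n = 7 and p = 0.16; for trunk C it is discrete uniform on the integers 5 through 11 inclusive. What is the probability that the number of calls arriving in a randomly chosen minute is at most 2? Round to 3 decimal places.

0.596

Conditional on each trunk, P(X ≤ 2): A: 0.815915; B: 0.913375; C: 0.
By total probability, P(X ≤ 2) = 0.54·0.815915 + 0.17·0.913375 + 0.29·0 = 0.595868.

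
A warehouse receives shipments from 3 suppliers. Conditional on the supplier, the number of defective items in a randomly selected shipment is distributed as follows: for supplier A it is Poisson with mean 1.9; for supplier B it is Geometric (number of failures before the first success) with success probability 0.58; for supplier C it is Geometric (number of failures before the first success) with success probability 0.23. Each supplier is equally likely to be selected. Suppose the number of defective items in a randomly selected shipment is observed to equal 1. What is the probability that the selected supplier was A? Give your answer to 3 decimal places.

Likelihoods P(X=1 | ·): A: 0.28418; B: 0.2436; C: 0.1771.
Posterior ∝ prior × likelihood. Numerator for A: 0.333333·0.28418 = 0.0947268.
Normalizing constant: 0.333333·0.28418 + 0.333333·0.2436 + 0.333333·0.1771 = 0.23496.
P(A | observation) = 0.0947268 / 0.23496 = 0.403161.

0.403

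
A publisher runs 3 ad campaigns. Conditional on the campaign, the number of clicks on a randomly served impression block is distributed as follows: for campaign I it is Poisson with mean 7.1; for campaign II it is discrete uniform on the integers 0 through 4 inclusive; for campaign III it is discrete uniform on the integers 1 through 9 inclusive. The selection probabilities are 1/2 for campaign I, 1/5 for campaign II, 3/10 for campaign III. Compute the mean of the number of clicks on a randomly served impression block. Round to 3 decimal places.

Component means — I: 7.1; II: 2; III: 5.
E[X] = 0.5·7.1 + 0.2·2 + 0.3·5 = 5.45.

5.450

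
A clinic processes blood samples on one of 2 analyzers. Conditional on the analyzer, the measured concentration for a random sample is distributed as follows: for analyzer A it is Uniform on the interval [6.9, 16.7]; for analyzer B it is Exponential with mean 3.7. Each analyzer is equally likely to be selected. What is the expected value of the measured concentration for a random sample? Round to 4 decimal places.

7.7500

Component means — A: 11.8; B: 3.7.
E[X] = 0.5·11.8 + 0.5·3.7 = 7.75.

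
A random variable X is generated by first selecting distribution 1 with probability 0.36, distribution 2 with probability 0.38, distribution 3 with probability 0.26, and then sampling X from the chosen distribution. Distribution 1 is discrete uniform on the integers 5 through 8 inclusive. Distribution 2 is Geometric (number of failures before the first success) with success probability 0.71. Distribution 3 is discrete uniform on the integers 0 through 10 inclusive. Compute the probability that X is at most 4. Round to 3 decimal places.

0.497

Conditional on each component, P(X ≤ 4): 1: 0; 2: 0.997949; 3: 0.454545.
By total probability, P(X ≤ 4) = 0.36·0 + 0.38·0.997949 + 0.26·0.454545 = 0.497402.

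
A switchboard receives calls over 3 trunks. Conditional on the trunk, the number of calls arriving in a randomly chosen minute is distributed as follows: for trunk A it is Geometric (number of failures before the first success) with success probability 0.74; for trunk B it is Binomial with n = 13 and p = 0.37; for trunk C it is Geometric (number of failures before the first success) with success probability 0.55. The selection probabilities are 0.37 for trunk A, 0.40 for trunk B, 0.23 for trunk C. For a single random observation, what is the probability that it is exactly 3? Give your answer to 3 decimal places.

0.073

Conditional on each trunk, P(X = 3): A: 0.0130062; B: 0.142684; C: 0.0501187.
By total probability, P(X = 3) = 0.37·0.0130062 + 0.4·0.142684 + 0.23·0.0501187 = 0.0734134.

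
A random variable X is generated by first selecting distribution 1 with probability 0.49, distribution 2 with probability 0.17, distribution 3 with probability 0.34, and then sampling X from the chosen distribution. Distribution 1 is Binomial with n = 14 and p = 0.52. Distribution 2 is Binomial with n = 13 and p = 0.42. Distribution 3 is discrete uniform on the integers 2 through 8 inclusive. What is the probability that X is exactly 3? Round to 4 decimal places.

0.0719

Conditional on each component, P(X = 3): 1: 0.0159502; 2: 0.0912838; 3: 0.142857.
By total probability, P(X = 3) = 0.49·0.0159502 + 0.17·0.0912838 + 0.34·0.142857 = 0.0719053.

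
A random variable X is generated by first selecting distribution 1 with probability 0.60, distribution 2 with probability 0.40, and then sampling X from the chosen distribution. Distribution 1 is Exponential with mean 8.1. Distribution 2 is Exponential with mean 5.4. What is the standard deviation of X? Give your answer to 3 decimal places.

Per component, 1: μ=8.1, E[X²]=131.22; 2: μ=5.4, E[X²]=58.32.
E[X] = 0.6·8.1 + 0.4·5.4 = 7.02.
E[X²] = 0.6·131.22 + 0.4·58.32 = 102.06.
Var(X) = E[X²] − (E[X])² = 102.06 − 49.2804 = 52.7796.
SD(X) = √52.7796 = 7.26496.

7.265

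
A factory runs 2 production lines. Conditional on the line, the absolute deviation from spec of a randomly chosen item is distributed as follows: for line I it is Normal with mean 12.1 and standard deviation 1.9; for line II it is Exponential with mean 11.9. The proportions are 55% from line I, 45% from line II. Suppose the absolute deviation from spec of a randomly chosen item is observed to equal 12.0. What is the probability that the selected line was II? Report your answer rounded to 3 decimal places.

Likelihoods f(12.0 | ·): I: 0.209679; II: 0.0306555.
Posterior ∝ prior × likelihood. Numerator for II: 0.45·0.0306555 = 0.013795.
Normalizing constant: 0.55·0.209679 + 0.45·0.0306555 = 0.129118.
P(II | observation) = 0.013795 / 0.129118 = 0.10684.

0.107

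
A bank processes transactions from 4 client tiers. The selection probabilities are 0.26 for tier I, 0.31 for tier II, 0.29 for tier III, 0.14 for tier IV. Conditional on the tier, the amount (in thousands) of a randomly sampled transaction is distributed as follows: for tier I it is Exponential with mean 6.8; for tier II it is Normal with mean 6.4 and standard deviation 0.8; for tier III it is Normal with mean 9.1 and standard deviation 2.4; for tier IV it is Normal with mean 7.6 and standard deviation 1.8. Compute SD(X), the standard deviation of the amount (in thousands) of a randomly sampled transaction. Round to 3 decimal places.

3.948

Per component, I: μ=6.8, E[X²]=92.48; II: μ=6.4, E[X²]=41.6; III: μ=9.1, E[X²]=88.57; IV: μ=7.6, E[X²]=61.
E[X] = 0.26·6.8 + 0.31·6.4 + 0.29·9.1 + 0.14·7.6 = 7.455.
E[X²] = 0.26·92.48 + 0.31·41.6 + 0.29·88.57 + 0.14·61 = 71.1661.
Var(X) = E[X²] − (E[X])² = 71.1661 − 55.577 = 15.5891.
SD(X) = √15.5891 = 3.9483.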